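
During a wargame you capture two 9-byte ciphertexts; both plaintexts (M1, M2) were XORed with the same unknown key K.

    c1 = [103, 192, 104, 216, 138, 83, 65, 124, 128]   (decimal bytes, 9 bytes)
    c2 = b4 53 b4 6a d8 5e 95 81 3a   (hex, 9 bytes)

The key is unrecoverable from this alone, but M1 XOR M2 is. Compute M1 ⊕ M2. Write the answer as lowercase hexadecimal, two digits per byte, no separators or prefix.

d393dcb2520dd4fdba

c1 ⊕ c2 = (M1 ⊕ K) ⊕ (M2 ⊕ K) = M1 ⊕ M2 — the shared key cancels under XOR.
byte 0: 67 xor b4 = d3
byte 1: c0 xor 53 = 93
byte 2: 68 xor b4 = dc
byte 3: d8 xor 6a = b2
byte 4: 8a xor d8 = 52
byte 5: 53 xor 5e = 0d
byte 6: 41 xor 95 = d4
byte 7: 7c xor 81 = fd
byte 8: 80 xor 3a = ba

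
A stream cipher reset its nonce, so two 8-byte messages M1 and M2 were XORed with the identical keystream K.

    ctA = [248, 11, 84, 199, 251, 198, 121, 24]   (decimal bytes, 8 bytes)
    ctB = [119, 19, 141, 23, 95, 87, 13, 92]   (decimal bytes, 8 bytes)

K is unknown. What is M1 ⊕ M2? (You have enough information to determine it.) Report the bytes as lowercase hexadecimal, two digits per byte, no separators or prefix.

ctA ⊕ ctB = (M1 ⊕ K) ⊕ (M2 ⊕ K) = M1 ⊕ M2 — the shared key cancels under XOR.
byte 0: f8 XOR 77 = 8f
byte 1: 0b XOR 13 = 18
byte 2: 54 XOR 8d = d9
byte 3: c7 XOR 17 = d0
byte 4: fb XOR 5f = a4
byte 5: c6 XOR 57 = 91
byte 6: 79 XOR 0d = 74
byte 7: 18 XOR 5c = 44

8f18d9d0a4917444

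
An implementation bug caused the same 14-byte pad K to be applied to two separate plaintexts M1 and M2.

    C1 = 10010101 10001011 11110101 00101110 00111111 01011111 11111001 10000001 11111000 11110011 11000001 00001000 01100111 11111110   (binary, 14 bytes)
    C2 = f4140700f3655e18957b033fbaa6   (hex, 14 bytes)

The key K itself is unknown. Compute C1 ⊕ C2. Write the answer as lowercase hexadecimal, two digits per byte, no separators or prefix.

619ff22ecc3aa7996d88c237dd58

C1 ⊕ C2 = (M1 ⊕ K) ⊕ (M2 ⊕ K) = M1 ⊕ M2 — the shared key cancels under XOR.
byte 0: 149 XOR 244 =  97
byte 1: 139 XOR  20 = 159
byte 2: 245 XOR   7 = 242
byte 3:  46 XOR   0 =  46
byte 4:  63 XOR 243 = 204
byte 5:  95 XOR 101 =  58
byte 6: 249 XOR  94 = 167
byte 7: 129 XOR  24 = 153
byte 8: 248 XOR 149 = 109
byte 9: 243 XOR 123 = 136
byte 10: 193 XOR   3 = 194
byte 11:   8 XOR  63 =  55
byte 12: 103 XOR 186 = 221
byte 13: 254 XOR 166 =  88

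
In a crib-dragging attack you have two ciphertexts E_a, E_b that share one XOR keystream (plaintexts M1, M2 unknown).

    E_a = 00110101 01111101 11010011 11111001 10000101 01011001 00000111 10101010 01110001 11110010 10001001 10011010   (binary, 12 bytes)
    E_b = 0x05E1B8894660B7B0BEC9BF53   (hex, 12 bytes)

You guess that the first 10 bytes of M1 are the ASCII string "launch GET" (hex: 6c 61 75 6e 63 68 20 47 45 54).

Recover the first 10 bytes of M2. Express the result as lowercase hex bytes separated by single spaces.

First, E_a ⊕ E_b = (M1 ⊕ K) ⊕ (M2 ⊕ K) = M1 ⊕ M2, so the key drops out. Then M2 = (M1 ⊕ M2) ⊕ M1 over the first 10 bytes.
byte 0: (35 XOR 05) XOR 6c = 30 XOR 6c = 5c
byte 1: (7d XOR e1) XOR 61 = 9c XOR 61 = fd
byte 2: (d3 XOR b8) XOR 75 = 6b XOR 75 = 1e
byte 3: (f9 XOR 89) XOR 6e = 70 XOR 6e = 1e
byte 4: (85 XOR 46) XOR 63 = c3 XOR 63 = a0
byte 5: (59 XOR 60) XOR 68 = 39 XOR 68 = 51
byte 6: (07 XOR b7) XOR 20 = b0 XOR 20 = 90
byte 7: (aa XOR b0) XOR 47 = 1a XOR 47 = 5d
byte 8: (71 XOR be) XOR 45 = cf XOR 45 = 8a
byte 9: (f2 XOR c9) XOR 54 = 3b XOR 54 = 6f

5c fd 1e 1e a0 51 90 5d 8a 6f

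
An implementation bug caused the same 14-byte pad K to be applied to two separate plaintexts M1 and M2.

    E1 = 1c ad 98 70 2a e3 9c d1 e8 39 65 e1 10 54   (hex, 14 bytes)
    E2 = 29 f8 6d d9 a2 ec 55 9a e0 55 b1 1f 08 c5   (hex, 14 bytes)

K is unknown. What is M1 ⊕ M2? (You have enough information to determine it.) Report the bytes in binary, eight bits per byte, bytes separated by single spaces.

00110101 01010101 11110101 10101001 10001000 00001111 11001001 01001011 00001000 01101100 11010100 11111110 00011000 10010001

E1 ⊕ E2 = (M1 ⊕ K) ⊕ (M2 ⊕ K) = M1 ⊕ M2 — the shared key cancels under XOR.
byte 0: 00011100 ⊕ 00101001 = 00110101
byte 1: 10101101 ⊕ 11111000 = 01010101
byte 2: 10011000 ⊕ 01101101 = 11110101
byte 3: 01110000 ⊕ 11011001 = 10101001
byte 4: 00101010 ⊕ 10100010 = 10001000
byte 5: 11100011 ⊕ 11101100 = 00001111
byte 6: 10011100 ⊕ 01010101 = 11001001
byte 7: 11010001 ⊕ 10011010 = 01001011
byte 8: 11101000 ⊕ 11100000 = 00001000
byte 9: 00111001 ⊕ 01010101 = 01101100
byte 10: 01100101 ⊕ 10110001 = 11010100
byte 11: 11100001 ⊕ 00011111 = 11111110
byte 12: 00010000 ⊕ 00001000 = 00011000
byte 13: 01010100 ⊕ 11000101 = 10010001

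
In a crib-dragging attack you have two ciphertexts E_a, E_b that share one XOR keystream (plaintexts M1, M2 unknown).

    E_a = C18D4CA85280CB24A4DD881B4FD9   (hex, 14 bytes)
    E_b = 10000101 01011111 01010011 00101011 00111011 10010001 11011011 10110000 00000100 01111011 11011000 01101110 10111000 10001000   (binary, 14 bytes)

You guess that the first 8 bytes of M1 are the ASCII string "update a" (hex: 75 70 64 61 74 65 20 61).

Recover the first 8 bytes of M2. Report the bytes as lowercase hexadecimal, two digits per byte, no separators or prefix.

31a27be21d7430f5

First, E_a ⊕ E_b = (M1 ⊕ K) ⊕ (M2 ⊕ K) = M1 ⊕ M2, so the key drops out. Then M2 = (M1 ⊕ M2) ⊕ M1 over the first 8 bytes.
byte 0: (c1 XOR 85) XOR 75 = 44 XOR 75 = 31
byte 1: (8d XOR 5f) XOR 70 = d2 XOR 70 = a2
byte 2: (4c XOR 53) XOR 64 = 1f XOR 64 = 7b
byte 3: (a8 XOR 2b) XOR 61 = 83 XOR 61 = e2
byte 4: (52 XOR 3b) XOR 74 = 69 XOR 74 = 1d
byte 5: (80 XOR 91) XOR 65 = 11 XOR 65 = 74
byte 6: (cb XOR db) XOR 20 = 10 XOR 20 = 30
byte 7: (24 XOR b0) XOR 61 = 94 XOR 61 = f5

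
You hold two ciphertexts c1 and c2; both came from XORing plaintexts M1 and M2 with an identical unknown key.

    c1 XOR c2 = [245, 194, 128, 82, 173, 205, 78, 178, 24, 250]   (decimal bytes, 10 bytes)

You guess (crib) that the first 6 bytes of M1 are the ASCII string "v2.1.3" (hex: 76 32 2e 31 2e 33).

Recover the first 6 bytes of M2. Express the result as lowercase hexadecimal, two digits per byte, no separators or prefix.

Since c1 ⊕ c2 = M1 ⊕ M2, XORing with the guessed M1 bytes yields the corresponding M2 bytes: M2 = (c1 ⊕ c2) ⊕ M1.
f5 XOR 76 = 83
c2 XOR 32 = f0
80 XOR 2e = ae
52 XOR 31 = 63
ad XOR 2e = 83
cd XOR 33 = fe

83f0ae6383fe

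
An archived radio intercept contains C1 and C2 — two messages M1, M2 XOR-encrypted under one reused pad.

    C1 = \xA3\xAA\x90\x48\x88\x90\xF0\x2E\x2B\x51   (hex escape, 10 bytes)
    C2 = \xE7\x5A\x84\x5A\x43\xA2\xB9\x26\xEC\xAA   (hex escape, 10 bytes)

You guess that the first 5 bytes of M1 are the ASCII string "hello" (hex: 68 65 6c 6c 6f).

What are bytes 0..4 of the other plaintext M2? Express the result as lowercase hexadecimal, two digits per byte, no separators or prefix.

First, C1 ⊕ C2 = (M1 ⊕ K) ⊕ (M2 ⊕ K) = M1 ⊕ M2, so the key drops out. Then M2 = (M1 ⊕ M2) ⊕ M1 over the first 5 bytes.
byte 0: (a3 ^ e7) ^ 68 = 44 ^ 68 = 2c
byte 1: (aa ^ 5a) ^ 65 = f0 ^ 65 = 95
byte 2: (90 ^ 84) ^ 6c = 14 ^ 6c = 78
byte 3: (48 ^ 5a) ^ 6c = 12 ^ 6c = 7e
byte 4: (88 ^ 43) ^ 6f = cb ^ 6f = a4

2c95787ea4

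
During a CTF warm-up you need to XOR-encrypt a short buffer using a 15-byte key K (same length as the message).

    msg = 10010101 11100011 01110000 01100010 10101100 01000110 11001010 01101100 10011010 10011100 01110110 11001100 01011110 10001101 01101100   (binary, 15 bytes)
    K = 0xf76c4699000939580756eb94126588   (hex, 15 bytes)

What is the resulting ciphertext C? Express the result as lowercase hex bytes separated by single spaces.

95 xor f7 = 62
e3 xor 6c = 8f
70 xor 46 = 36
62 xor 99 = fb
ac xor 00 = ac
46 xor 09 = 4f
ca xor 39 = f3
6c xor 58 = 34
9a xor 07 = 9d
9c xor 56 = ca
76 xor eb = 9d
cc xor 94 = 58
5e xor 12 = 4c
8d xor 65 = e8
6c xor 88 = e4

62 8f 36 fb ac 4f f3 34 9d ca 9d 58 4c e8 e4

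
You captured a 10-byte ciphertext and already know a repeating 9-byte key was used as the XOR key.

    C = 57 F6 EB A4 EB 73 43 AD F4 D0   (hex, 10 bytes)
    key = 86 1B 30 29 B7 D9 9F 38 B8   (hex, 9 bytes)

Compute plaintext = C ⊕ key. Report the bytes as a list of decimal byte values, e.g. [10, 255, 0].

The 9-byte key repeats, so the effective keystream is 86 1b 30 29 b7 d9 9f 38 b8 86.
byte 0: 57 ^ 86 = d1
byte 1: f6 ^ 1b = ed
byte 2: eb ^ 30 = db
byte 3: a4 ^ 29 = 8d
byte 4: eb ^ b7 = 5c
byte 5: 73 ^ d9 = aa
byte 6: 43 ^ 9f = dc
byte 7: ad ^ 38 = 95
byte 8: f4 ^ b8 = 4c
byte 9: d0 ^ 86 = 56

[209, 237, 219, 141, 92, 170, 220, 149, 76, 86]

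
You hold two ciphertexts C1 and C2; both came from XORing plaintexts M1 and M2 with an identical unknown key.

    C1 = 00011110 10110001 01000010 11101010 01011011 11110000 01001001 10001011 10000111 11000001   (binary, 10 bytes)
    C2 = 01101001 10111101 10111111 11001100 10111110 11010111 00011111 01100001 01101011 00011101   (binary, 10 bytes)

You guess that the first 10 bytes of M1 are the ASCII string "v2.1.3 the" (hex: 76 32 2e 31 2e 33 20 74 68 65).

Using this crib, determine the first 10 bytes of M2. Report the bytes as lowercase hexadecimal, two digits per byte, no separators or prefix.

First, C1 ⊕ C2 = (M1 ⊕ K) ⊕ (M2 ⊕ K) = M1 ⊕ M2, so the key drops out. Then M2 = (M1 ⊕ M2) ⊕ M1 over the first 10 bytes.
byte 0: (1e ^ 69) ^ 76 = 77 ^ 76 = 01
byte 1: (b1 ^ bd) ^ 32 = 0c ^ 32 = 3e
byte 2: (42 ^ bf) ^ 2e = fd ^ 2e = d3
byte 3: (ea ^ cc) ^ 31 = 26 ^ 31 = 17
byte 4: (5b ^ be) ^ 2e = e5 ^ 2e = cb
byte 5: (f0 ^ d7) ^ 33 = 27 ^ 33 = 14
byte 6: (49 ^ 1f) ^ 20 = 56 ^ 20 = 76
byte 7: (8b ^ 61) ^ 74 = ea ^ 74 = 9e
byte 8: (87 ^ 6b) ^ 68 = ec ^ 68 = 84
byte 9: (c1 ^ 1d) ^ 65 = dc ^ 65 = b9

013ed317cb14769e84b9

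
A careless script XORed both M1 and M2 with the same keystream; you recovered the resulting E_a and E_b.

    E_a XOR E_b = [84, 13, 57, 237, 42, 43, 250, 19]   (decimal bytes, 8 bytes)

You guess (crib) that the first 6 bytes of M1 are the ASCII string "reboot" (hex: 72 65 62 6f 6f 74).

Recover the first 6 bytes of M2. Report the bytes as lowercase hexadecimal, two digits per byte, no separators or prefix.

Since E_a ⊕ E_b = M1 ⊕ M2, XORing with the guessed M1 bytes yields the corresponding M2 bytes: M2 = (E_a ⊕ E_b) ⊕ M1.
byte 0: 54 ^ 72 = 26
byte 1: 0d ^ 65 = 68
byte 2: 39 ^ 62 = 5b
byte 3: ed ^ 6f = 82
byte 4: 2a ^ 6f = 45
byte 5: 2b ^ 74 = 5f

26685b82455f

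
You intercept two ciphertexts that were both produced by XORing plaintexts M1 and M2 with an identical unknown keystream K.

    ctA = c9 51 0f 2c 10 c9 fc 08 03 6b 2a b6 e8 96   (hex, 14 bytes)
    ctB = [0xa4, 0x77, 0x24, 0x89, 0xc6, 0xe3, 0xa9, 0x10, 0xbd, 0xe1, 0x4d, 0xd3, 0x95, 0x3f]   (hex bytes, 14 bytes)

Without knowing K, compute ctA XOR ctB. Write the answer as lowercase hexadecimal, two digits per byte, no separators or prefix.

6d262ba5d62a5518be8a67657da9

ctA ⊕ ctB = (M1 ⊕ K) ⊕ (M2 ⊕ K) = M1 ⊕ M2 — the shared key cancels under XOR.
c9 XOR a4 = 6d
51 XOR 77 = 26
0f XOR 24 = 2b
2c XOR 89 = a5
10 XOR c6 = d6
c9 XOR e3 = 2a
fc XOR a9 = 55
08 XOR 10 = 18
03 XOR bd = be
6b XOR e1 = 8a
2a XOR 4d = 67
b6 XOR d3 = 65
e8 XOR 95 = 7d
96 XOR 3f = a9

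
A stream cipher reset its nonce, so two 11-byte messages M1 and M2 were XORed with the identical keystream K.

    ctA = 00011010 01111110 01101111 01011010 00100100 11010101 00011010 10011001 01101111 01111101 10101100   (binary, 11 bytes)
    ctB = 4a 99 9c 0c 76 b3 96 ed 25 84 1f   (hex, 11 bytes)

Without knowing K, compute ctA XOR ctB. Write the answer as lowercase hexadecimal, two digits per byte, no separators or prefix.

ctA ⊕ ctB = (M1 ⊕ K) ⊕ (M2 ⊕ K) = M1 ⊕ M2 — the shared key cancels under XOR.
byte 0: 1a ^ 4a = 50
byte 1: 7e ^ 99 = e7
byte 2: 6f ^ 9c = f3
byte 3: 5a ^ 0c = 56
byte 4: 24 ^ 76 = 52
byte 5: d5 ^ b3 = 66
byte 6: 1a ^ 96 = 8c
byte 7: 99 ^ ed = 74
byte 8: 6f ^ 25 = 4a
byte 9: 7d ^ 84 = f9
byte 10: ac ^ 1f = b3

50e7f35652668c744af9b3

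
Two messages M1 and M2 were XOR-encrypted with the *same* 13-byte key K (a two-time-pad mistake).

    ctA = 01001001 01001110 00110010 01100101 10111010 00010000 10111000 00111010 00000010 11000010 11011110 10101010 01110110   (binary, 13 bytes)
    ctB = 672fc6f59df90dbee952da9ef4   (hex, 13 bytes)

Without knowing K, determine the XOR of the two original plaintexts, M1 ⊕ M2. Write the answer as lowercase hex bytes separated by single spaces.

2e 61 f4 90 27 e9 b5 84 eb 90 04 34 82

ctA ⊕ ctB = (M1 ⊕ K) ⊕ (M2 ⊕ K) = M1 ⊕ M2 — the shared key cancels under XOR.
byte 0: 49 ⊕ 67 = 2e
byte 1: 4e ⊕ 2f = 61
byte 2: 32 ⊕ c6 = f4
byte 3: 65 ⊕ f5 = 90
byte 4: ba ⊕ 9d = 27
byte 5: 10 ⊕ f9 = e9
byte 6: b8 ⊕ 0d = b5
byte 7: 3a ⊕ be = 84
byte 8: 02 ⊕ e9 = eb
byte 9: c2 ⊕ 52 = 90
byte 10: de ⊕ da = 04
byte 11: aa ⊕ 9e = 34
byte 12: 76 ⊕ f4 = 82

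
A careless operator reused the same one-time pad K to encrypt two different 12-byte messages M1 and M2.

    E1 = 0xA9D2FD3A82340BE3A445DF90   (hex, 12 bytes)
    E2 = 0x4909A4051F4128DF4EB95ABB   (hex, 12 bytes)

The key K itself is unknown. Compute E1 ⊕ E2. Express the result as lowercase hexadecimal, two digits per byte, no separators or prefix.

E1 ⊕ E2 = (M1 ⊕ K) ⊕ (M2 ⊕ K) = M1 ⊕ M2 — the shared key cancels under XOR.
10101001 ^ 01001001 = 11100000
11010010 ^ 00001001 = 11011011
11111101 ^ 10100100 = 01011001
00111010 ^ 00000101 = 00111111
10000010 ^ 00011111 = 10011101
00110100 ^ 01000001 = 01110101
00001011 ^ 00101000 = 00100011
11100011 ^ 11011111 = 00111100
10100100 ^ 01001110 = 11101010
01000101 ^ 10111001 = 11111100
11011111 ^ 01011010 = 10000101
10010000 ^ 10111011 = 00101011

e0db593f9d75233ceafc852b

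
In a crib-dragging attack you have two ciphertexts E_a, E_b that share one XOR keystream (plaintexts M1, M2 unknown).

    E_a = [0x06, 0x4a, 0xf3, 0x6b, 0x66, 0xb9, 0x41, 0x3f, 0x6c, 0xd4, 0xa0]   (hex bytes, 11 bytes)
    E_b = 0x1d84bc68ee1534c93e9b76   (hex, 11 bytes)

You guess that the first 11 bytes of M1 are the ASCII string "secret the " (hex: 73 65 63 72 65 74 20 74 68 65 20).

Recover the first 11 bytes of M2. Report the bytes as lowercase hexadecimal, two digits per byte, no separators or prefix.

First, E_a ⊕ E_b = (M1 ⊕ K) ⊕ (M2 ⊕ K) = M1 ⊕ M2, so the key drops out. Then M2 = (M1 ⊕ M2) ⊕ M1 over the first 11 bytes.
byte 0: (06 ⊕ 1d) ⊕ 73 = 1b ⊕ 73 = 68
byte 1: (4a ⊕ 84) ⊕ 65 = ce ⊕ 65 = ab
byte 2: (f3 ⊕ bc) ⊕ 63 = 4f ⊕ 63 = 2c
byte 3: (6b ⊕ 68) ⊕ 72 = 03 ⊕ 72 = 71
byte 4: (66 ⊕ ee) ⊕ 65 = 88 ⊕ 65 = ed
byte 5: (b9 ⊕ 15) ⊕ 74 = ac ⊕ 74 = d8
byte 6: (41 ⊕ 34) ⊕ 20 = 75 ⊕ 20 = 55
byte 7: (3f ⊕ c9) ⊕ 74 = f6 ⊕ 74 = 82
byte 8: (6c ⊕ 3e) ⊕ 68 = 52 ⊕ 68 = 3a
byte 9: (d4 ⊕ 9b) ⊕ 65 = 4f ⊕ 65 = 2a
byte 10: (a0 ⊕ 76) ⊕ 20 = d6 ⊕ 20 = f6

68ab2c71edd855823a2af6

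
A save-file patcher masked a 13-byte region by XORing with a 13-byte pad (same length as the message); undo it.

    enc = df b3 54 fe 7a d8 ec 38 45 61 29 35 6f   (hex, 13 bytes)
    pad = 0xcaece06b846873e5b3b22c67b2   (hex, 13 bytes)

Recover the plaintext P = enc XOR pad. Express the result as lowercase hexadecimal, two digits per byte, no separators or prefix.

XOR is its own inverse, so applying the key byte-wise gives the result directly.
11011111 xor 11001010 = 00010101
10110011 xor 11101100 = 01011111
01010100 xor 11100000 = 10110100
11111110 xor 01101011 = 10010101
01111010 xor 10000100 = 11111110
11011000 xor 01101000 = 10110000
11101100 xor 01110011 = 10011111
00111000 xor 11100101 = 11011101
01000101 xor 10110011 = 11110110
01100001 xor 10110010 = 11010011
00101001 xor 00101100 = 00000101
00110101 xor 01100111 = 01010010
01101111 xor 10110010 = 11011101

155fb495feb09fddf6d30552dd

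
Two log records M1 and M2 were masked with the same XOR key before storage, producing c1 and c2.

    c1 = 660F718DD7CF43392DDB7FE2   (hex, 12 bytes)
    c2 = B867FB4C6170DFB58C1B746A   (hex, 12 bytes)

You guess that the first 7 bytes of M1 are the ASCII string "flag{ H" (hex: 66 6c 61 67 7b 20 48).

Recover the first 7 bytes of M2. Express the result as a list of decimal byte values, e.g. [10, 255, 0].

[184, 4, 235, 166, 205, 159, 212]

First, c1 ⊕ c2 = (M1 ⊕ K) ⊕ (M2 ⊕ K) = M1 ⊕ M2, so the key drops out. Then M2 = (M1 ⊕ M2) ⊕ M1 over the first 7 bytes.
byte 0: (66 XOR b8) XOR 66 = de XOR 66 = b8
byte 1: (0f XOR 67) XOR 6c = 68 XOR 6c = 04
byte 2: (71 XOR fb) XOR 61 = 8a XOR 61 = eb
byte 3: (8d XOR 4c) XOR 67 = c1 XOR 67 = a6
byte 4: (d7 XOR 61) XOR 7b = b6 XOR 7b = cd
byte 5: (cf XOR 70) XOR 20 = bf XOR 20 = 9f
byte 6: (43 XOR df) XOR 48 = 9c XOR 48 = d4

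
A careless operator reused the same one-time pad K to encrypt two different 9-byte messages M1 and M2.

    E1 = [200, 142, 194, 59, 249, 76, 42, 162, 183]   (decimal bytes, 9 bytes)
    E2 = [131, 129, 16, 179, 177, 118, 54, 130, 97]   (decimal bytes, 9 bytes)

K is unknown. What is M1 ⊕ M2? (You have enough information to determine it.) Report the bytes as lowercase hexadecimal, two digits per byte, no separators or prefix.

4b0fd288483a1c20d6

E1 ⊕ E2 = (M1 ⊕ K) ⊕ (M2 ⊕ K) = M1 ⊕ M2 — the shared key cancels under XOR.
200 xor 131 =  75
142 xor 129 =  15
194 xor  16 = 210
 59 xor 179 = 136
249 xor 177 =  72
 76 xor 118 =  58
 42 xor  54 =  28
162 xor 130 =  32
183 xor  97 = 214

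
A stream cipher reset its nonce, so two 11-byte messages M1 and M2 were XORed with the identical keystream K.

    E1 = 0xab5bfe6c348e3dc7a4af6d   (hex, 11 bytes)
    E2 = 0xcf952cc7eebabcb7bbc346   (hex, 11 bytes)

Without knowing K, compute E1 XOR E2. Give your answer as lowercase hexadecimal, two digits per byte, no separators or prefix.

E1 ⊕ E2 = (M1 ⊕ K) ⊕ (M2 ⊕ K) = M1 ⊕ M2 — the shared key cancels under XOR.
byte 0: ab ⊕ cf = 64
byte 1: 5b ⊕ 95 = ce
byte 2: fe ⊕ 2c = d2
byte 3: 6c ⊕ c7 = ab
byte 4: 34 ⊕ ee = da
byte 5: 8e ⊕ ba = 34
byte 6: 3d ⊕ bc = 81
byte 7: c7 ⊕ b7 = 70
byte 8: a4 ⊕ bb = 1f
byte 9: af ⊕ c3 = 6c
byte 10: 6d ⊕ 46 = 2b

64ced2abda3481701f6c2b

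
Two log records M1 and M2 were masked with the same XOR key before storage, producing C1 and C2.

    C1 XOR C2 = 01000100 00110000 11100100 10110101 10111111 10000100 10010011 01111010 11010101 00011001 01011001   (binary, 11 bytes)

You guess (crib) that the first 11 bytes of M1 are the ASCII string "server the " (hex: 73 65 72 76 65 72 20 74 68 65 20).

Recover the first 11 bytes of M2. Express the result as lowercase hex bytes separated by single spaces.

Since C1 ⊕ C2 = M1 ⊕ M2, XORing with the guessed M1 bytes yields the corresponding M2 bytes: M2 = (C1 ⊕ C2) ⊕ M1.
44 ⊕ 73 = 37
30 ⊕ 65 = 55
e4 ⊕ 72 = 96
b5 ⊕ 76 = c3
bf ⊕ 65 = da
84 ⊕ 72 = f6
93 ⊕ 20 = b3
7a ⊕ 74 = 0e
d5 ⊕ 68 = bd
19 ⊕ 65 = 7c
59 ⊕ 20 = 79

37 55 96 c3 da f6 b3 0e bd 7c 79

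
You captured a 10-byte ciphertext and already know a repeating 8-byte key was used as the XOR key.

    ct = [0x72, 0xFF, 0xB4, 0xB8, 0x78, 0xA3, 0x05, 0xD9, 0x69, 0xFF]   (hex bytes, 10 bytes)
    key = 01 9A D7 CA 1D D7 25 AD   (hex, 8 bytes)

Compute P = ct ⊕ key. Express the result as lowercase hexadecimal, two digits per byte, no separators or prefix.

The 8-byte key repeats, so the effective keystream is 01 9a d7 ca 1d d7 25 ad 01 9a.
byte 0: 72 XOR 01 = 73
byte 1: ff XOR 9a = 65
byte 2: b4 XOR d7 = 63
byte 3: b8 XOR ca = 72
byte 4: 78 XOR 1d = 65
byte 5: a3 XOR d7 = 74
byte 6: 05 XOR 25 = 20
byte 7: d9 XOR ad = 74
byte 8: 69 XOR 01 = 68
byte 9: ff XOR 9a = 65

73656372657420746865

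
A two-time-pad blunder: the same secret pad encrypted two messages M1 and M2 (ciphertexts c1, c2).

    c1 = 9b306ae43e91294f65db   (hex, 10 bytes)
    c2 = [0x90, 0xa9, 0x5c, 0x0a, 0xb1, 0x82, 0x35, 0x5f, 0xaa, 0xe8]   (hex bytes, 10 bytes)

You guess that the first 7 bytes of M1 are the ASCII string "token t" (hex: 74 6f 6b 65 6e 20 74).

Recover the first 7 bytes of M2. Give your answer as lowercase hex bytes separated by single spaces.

First, c1 ⊕ c2 = (M1 ⊕ K) ⊕ (M2 ⊕ K) = M1 ⊕ M2, so the key drops out. Then M2 = (M1 ⊕ M2) ⊕ M1 over the first 7 bytes.
byte 0: (9b ⊕ 90) ⊕ 74 = 0b ⊕ 74 = 7f
byte 1: (30 ⊕ a9) ⊕ 6f = 99 ⊕ 6f = f6
byte 2: (6a ⊕ 5c) ⊕ 6b = 36 ⊕ 6b = 5d
byte 3: (e4 ⊕ 0a) ⊕ 65 = ee ⊕ 65 = 8b
byte 4: (3e ⊕ b1) ⊕ 6e = 8f ⊕ 6e = e1
byte 5: (91 ⊕ 82) ⊕ 20 = 13 ⊕ 20 = 33
byte 6: (29 ⊕ 35) ⊕ 74 = 1c ⊕ 74 = 68

7f f6 5d 8b e1 33 68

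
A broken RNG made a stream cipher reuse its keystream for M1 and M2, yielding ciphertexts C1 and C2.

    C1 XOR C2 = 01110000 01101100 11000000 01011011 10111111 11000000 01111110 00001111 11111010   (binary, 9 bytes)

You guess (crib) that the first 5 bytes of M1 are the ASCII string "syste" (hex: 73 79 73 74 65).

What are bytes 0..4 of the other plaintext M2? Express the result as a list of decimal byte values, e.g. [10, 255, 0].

Since C1 ⊕ C2 = M1 ⊕ M2, XORing with the guessed M1 bytes yields the corresponding M2 bytes: M2 = (C1 ⊕ C2) ⊕ M1.
byte 0: 70 ^ 73 = 03
byte 1: 6c ^ 79 = 15
byte 2: c0 ^ 73 = b3
byte 3: 5b ^ 74 = 2f
byte 4: bf ^ 65 = da

[3, 21, 179, 47, 218]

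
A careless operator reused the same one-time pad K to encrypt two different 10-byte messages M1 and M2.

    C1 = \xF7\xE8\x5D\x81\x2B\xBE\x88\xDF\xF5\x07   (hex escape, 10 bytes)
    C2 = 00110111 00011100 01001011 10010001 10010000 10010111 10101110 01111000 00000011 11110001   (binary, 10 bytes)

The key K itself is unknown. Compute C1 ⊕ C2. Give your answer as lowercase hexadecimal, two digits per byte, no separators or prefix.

c0f41610bb2926a7f6f6

C1 ⊕ C2 = (M1 ⊕ K) ⊕ (M2 ⊕ K) = M1 ⊕ M2 — the shared key cancels under XOR.
247 XOR  55 = 192
232 XOR  28 = 244
 93 XOR  75 =  22
129 XOR 145 =  16
 43 XOR 144 = 187
190 XOR 151 =  41
136 XOR 174 =  38
223 XOR 120 = 167
245 XOR   3 = 246
  7 XOR 241 = 246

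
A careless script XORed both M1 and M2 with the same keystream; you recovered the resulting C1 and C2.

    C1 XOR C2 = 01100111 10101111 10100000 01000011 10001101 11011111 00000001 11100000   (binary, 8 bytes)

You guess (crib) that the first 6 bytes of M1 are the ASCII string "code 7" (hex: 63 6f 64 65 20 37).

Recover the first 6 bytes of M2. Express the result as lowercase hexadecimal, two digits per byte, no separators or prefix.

Since C1 ⊕ C2 = M1 ⊕ M2, XORing with the guessed M1 bytes yields the corresponding M2 bytes: M2 = (C1 ⊕ C2) ⊕ M1.
67 ^ 63 = 04
af ^ 6f = c0
a0 ^ 64 = c4
43 ^ 65 = 26
8d ^ 20 = ad
df ^ 37 = e8

04c0c426ade8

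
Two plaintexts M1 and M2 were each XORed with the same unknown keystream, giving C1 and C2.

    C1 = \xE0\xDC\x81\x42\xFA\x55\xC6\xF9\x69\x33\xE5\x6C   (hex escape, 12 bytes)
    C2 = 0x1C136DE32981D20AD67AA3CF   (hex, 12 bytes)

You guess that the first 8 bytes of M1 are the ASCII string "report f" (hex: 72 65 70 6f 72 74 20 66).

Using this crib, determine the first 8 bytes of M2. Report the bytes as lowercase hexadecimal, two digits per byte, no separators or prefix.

First, C1 ⊕ C2 = (M1 ⊕ K) ⊕ (M2 ⊕ K) = M1 ⊕ M2, so the key drops out. Then M2 = (M1 ⊕ M2) ⊕ M1 over the first 8 bytes.
byte 0: (e0 ^ 1c) ^ 72 = fc ^ 72 = 8e
byte 1: (dc ^ 13) ^ 65 = cf ^ 65 = aa
byte 2: (81 ^ 6d) ^ 70 = ec ^ 70 = 9c
byte 3: (42 ^ e3) ^ 6f = a1 ^ 6f = ce
byte 4: (fa ^ 29) ^ 72 = d3 ^ 72 = a1
byte 5: (55 ^ 81) ^ 74 = d4 ^ 74 = a0
byte 6: (c6 ^ d2) ^ 20 = 14 ^ 20 = 34
byte 7: (f9 ^ 0a) ^ 66 = f3 ^ 66 = 95

8eaa9ccea1a03495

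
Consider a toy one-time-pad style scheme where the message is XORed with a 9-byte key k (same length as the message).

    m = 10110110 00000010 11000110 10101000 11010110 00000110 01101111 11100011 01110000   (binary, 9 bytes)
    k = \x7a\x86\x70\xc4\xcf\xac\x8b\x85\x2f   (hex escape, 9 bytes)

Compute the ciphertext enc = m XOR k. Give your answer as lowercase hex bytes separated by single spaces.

b6 ^ 7a = cc
02 ^ 86 = 84
c6 ^ 70 = b6
a8 ^ c4 = 6c
d6 ^ cf = 19
06 ^ ac = aa
6f ^ 8b = e4
e3 ^ 85 = 66
70 ^ 2f = 5f

cc 84 b6 6c 19 aa e4 66 5f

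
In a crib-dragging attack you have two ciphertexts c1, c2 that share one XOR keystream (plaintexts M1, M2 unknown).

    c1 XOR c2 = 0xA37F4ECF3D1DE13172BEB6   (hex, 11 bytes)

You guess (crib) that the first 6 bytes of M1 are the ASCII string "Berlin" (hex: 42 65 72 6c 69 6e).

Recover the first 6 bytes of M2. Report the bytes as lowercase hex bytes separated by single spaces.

e1 1a 3c a3 54 73

Since c1 ⊕ c2 = M1 ⊕ M2, XORing with the guessed M1 bytes yields the corresponding M2 bytes: M2 = (c1 ⊕ c2) ⊕ M1.
a3 xor 42 = e1
7f xor 65 = 1a
4e xor 72 = 3c
cf xor 6c = a3
3d xor 69 = 54
1d xor 6e = 73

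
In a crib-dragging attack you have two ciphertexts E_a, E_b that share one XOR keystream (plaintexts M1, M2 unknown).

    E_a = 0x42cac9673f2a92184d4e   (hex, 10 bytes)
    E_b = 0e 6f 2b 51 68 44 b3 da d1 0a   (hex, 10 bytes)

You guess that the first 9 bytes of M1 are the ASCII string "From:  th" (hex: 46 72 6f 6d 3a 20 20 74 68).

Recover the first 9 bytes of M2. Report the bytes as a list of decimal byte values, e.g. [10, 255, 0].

[10, 215, 141, 91, 109, 78, 1, 182, 244]

First, E_a ⊕ E_b = (M1 ⊕ K) ⊕ (M2 ⊕ K) = M1 ⊕ M2, so the key drops out. Then M2 = (M1 ⊕ M2) ⊕ M1 over the first 9 bytes.
byte 0: (42 ^ 0e) ^ 46 = 4c ^ 46 = 0a
byte 1: (ca ^ 6f) ^ 72 = a5 ^ 72 = d7
byte 2: (c9 ^ 2b) ^ 6f = e2 ^ 6f = 8d
byte 3: (67 ^ 51) ^ 6d = 36 ^ 6d = 5b
byte 4: (3f ^ 68) ^ 3a = 57 ^ 3a = 6d
byte 5: (2a ^ 44) ^ 20 = 6e ^ 20 = 4e
byte 6: (92 ^ b3) ^ 20 = 21 ^ 20 = 01
byte 7: (18 ^ da) ^ 74 = c2 ^ 74 = b6
byte 8: (4d ^ d1) ^ 68 = 9c ^ 68 = f4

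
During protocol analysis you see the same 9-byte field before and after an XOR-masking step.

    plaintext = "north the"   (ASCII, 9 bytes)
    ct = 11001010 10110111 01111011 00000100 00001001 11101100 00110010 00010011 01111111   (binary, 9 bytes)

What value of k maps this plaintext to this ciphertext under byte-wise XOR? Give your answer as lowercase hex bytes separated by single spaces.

a4 d8 09 70 61 cc 46 7b 1a

Since ct = plaintext ⊕ k, XORing both sides with plaintext gives k = plaintext ⊕ ct.
6e ⊕ ca = a4
6f ⊕ b7 = d8
72 ⊕ 7b = 09
74 ⊕ 04 = 70
68 ⊕ 09 = 61
20 ⊕ ec = cc
74 ⊕ 32 = 46
68 ⊕ 13 = 7b
65 ⊕ 7f = 1a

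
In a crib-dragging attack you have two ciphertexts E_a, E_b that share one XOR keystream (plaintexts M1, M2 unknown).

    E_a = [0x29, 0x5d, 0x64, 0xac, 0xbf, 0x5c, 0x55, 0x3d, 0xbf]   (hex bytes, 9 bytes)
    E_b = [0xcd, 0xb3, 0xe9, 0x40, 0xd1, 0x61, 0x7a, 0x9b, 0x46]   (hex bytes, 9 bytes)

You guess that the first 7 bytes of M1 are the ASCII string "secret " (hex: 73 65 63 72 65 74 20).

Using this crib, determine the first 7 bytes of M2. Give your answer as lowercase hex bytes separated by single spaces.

97 8b ee 9e 0b 49 0f

First, E_a ⊕ E_b = (M1 ⊕ K) ⊕ (M2 ⊕ K) = M1 ⊕ M2, so the key drops out. Then M2 = (M1 ⊕ M2) ⊕ M1 over the first 7 bytes.
byte 0: (29 XOR cd) XOR 73 = e4 XOR 73 = 97
byte 1: (5d XOR b3) XOR 65 = ee XOR 65 = 8b
byte 2: (64 XOR e9) XOR 63 = 8d XOR 63 = ee
byte 3: (ac XOR 40) XOR 72 = ec XOR 72 = 9e
byte 4: (bf XOR d1) XOR 65 = 6e XOR 65 = 0b
byte 5: (5c XOR 61) XOR 74 = 3d XOR 74 = 49
byte 6: (55 XOR 7a) XOR 20 = 2f XOR 20 = 0f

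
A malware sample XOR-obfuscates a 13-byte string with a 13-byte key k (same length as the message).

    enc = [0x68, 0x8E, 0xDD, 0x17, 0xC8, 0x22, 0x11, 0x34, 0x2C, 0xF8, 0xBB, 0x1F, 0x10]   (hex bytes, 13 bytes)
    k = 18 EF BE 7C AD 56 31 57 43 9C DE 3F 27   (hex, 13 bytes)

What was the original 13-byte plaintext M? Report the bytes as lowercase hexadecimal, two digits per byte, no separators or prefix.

7061636b657420636f64652037

68 ⊕ 18 = 70
8e ⊕ ef = 61
dd ⊕ be = 63
17 ⊕ 7c = 6b
c8 ⊕ ad = 65
22 ⊕ 56 = 74
11 ⊕ 31 = 20
34 ⊕ 57 = 63
2c ⊕ 43 = 6f
f8 ⊕ 9c = 64
bb ⊕ de = 65
1f ⊕ 3f = 20
10 ⊕ 27 = 37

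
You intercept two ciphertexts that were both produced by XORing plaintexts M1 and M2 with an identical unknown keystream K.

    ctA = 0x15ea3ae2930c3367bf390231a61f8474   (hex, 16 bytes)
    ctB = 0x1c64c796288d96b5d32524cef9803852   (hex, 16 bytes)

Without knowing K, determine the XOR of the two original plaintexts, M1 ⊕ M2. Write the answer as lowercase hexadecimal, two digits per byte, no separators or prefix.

ctA ⊕ ctB = (M1 ⊕ K) ⊕ (M2 ⊕ K) = M1 ⊕ M2 — the shared key cancels under XOR.
15 ^ 1c = 09
ea ^ 64 = 8e
3a ^ c7 = fd
e2 ^ 96 = 74
93 ^ 28 = bb
0c ^ 8d = 81
33 ^ 96 = a5
67 ^ b5 = d2
bf ^ d3 = 6c
39 ^ 25 = 1c
02 ^ 24 = 26
31 ^ ce = ff
a6 ^ f9 = 5f
1f ^ 80 = 9f
84 ^ 38 = bc
74 ^ 52 = 26

098efd74bb81a5d26c1c26ff5f9fbc26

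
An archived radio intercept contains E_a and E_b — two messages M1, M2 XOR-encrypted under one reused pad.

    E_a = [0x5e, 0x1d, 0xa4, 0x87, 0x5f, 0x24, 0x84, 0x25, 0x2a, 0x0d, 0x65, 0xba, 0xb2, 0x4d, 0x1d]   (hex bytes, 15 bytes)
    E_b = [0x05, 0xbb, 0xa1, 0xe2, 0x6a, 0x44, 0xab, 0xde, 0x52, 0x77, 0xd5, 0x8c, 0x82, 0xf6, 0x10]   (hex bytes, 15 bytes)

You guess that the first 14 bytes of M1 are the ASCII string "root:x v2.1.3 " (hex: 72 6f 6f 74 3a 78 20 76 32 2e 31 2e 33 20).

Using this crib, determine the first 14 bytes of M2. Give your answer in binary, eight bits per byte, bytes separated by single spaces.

00101001 11001001 01101010 00010001 00001111 00011000 00001111 10001101 01001010 01010100 10000001 00011000 00000011 10011011

First, E_a ⊕ E_b = (M1 ⊕ K) ⊕ (M2 ⊕ K) = M1 ⊕ M2, so the key drops out. Then M2 = (M1 ⊕ M2) ⊕ M1 over the first 14 bytes.
byte 0: (5e ^ 05) ^ 72 = 5b ^ 72 = 29
byte 1: (1d ^ bb) ^ 6f = a6 ^ 6f = c9
byte 2: (a4 ^ a1) ^ 6f = 05 ^ 6f = 6a
byte 3: (87 ^ e2) ^ 74 = 65 ^ 74 = 11
byte 4: (5f ^ 6a) ^ 3a = 35 ^ 3a = 0f
byte 5: (24 ^ 44) ^ 78 = 60 ^ 78 = 18
byte 6: (84 ^ ab) ^ 20 = 2f ^ 20 = 0f
byte 7: (25 ^ de) ^ 76 = fb ^ 76 = 8d
byte 8: (2a ^ 52) ^ 32 = 78 ^ 32 = 4a
byte 9: (0d ^ 77) ^ 2e = 7a ^ 2e = 54
byte 10: (65 ^ d5) ^ 31 = b0 ^ 31 = 81
byte 11: (ba ^ 8c) ^ 2e = 36 ^ 2e = 18
byte 12: (b2 ^ 82) ^ 33 = 30 ^ 33 = 03
byte 13: (4d ^ f6) ^ 20 = bb ^ 20 = 9b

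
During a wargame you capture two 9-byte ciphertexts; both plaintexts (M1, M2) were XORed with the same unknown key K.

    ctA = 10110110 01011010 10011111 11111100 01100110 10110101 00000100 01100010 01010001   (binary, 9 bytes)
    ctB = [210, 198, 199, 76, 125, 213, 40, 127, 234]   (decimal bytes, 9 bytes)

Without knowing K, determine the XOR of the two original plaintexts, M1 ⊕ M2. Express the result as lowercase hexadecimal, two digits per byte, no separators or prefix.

649c58b01b602c1dbb

ctA ⊕ ctB = (M1 ⊕ K) ⊕ (M2 ⊕ K) = M1 ⊕ M2 — the shared key cancels under XOR.
b6 ^ d2 = 64
5a ^ c6 = 9c
9f ^ c7 = 58
fc ^ 4c = b0
66 ^ 7d = 1b
b5 ^ d5 = 60
04 ^ 28 = 2c
62 ^ 7f = 1d
51 ^ ea = bb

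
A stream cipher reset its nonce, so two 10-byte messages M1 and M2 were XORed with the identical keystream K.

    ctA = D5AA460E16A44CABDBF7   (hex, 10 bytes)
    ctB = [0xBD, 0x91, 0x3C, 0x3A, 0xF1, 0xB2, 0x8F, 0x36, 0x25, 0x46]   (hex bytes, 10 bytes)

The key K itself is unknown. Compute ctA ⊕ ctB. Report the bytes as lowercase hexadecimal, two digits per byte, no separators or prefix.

ctA ⊕ ctB = (M1 ⊕ K) ⊕ (M2 ⊕ K) = M1 ⊕ M2 — the shared key cancels under XOR.
byte 0: 213 xor 189 = 104
byte 1: 170 xor 145 =  59
byte 2:  70 xor  60 = 122
byte 3:  14 xor  58 =  52
byte 4:  22 xor 241 = 231
byte 5: 164 xor 178 =  22
byte 6:  76 xor 143 = 195
byte 7: 171 xor  54 = 157
byte 8: 219 xor  37 = 254
byte 9: 247 xor  70 = 177

683b7a34e716c39dfeb1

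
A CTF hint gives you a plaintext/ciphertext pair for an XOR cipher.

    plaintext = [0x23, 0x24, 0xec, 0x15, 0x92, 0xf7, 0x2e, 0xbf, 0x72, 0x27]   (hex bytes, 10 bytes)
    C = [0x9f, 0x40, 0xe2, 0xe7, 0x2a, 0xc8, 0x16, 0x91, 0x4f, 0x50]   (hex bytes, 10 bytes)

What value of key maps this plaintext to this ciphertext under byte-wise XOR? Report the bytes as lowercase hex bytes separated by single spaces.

Since C = plaintext ⊕ key, XORing both sides with plaintext gives key = plaintext ⊕ C.
00100011 ⊕ 10011111 = 10111100
00100100 ⊕ 01000000 = 01100100
11101100 ⊕ 11100010 = 00001110
00010101 ⊕ 11100111 = 11110010
10010010 ⊕ 00101010 = 10111000
11110111 ⊕ 11001000 = 00111111
00101110 ⊕ 00010110 = 00111000
10111111 ⊕ 10010001 = 00101110
01110010 ⊕ 01001111 = 00111101
00100111 ⊕ 01010000 = 01110111

bc 64 0e f2 b8 3f 38 2e 3d 77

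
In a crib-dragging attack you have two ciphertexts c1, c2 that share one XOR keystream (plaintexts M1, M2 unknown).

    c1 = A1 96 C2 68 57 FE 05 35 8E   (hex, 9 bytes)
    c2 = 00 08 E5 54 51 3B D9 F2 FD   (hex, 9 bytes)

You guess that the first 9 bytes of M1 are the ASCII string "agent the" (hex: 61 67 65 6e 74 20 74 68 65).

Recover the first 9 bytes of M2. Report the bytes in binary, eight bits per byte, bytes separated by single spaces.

11000000 11111001 01000010 01010010 01110010 11100101 10101000 10101111 00010110

First, c1 ⊕ c2 = (M1 ⊕ K) ⊕ (M2 ⊕ K) = M1 ⊕ M2, so the key drops out. Then M2 = (M1 ⊕ M2) ⊕ M1 over the first 9 bytes.
byte 0: (a1 xor 00) xor 61 = a1 xor 61 = c0
byte 1: (96 xor 08) xor 67 = 9e xor 67 = f9
byte 2: (c2 xor e5) xor 65 = 27 xor 65 = 42
byte 3: (68 xor 54) xor 6e = 3c xor 6e = 52
byte 4: (57 xor 51) xor 74 = 06 xor 74 = 72
byte 5: (fe xor 3b) xor 20 = c5 xor 20 = e5
byte 6: (05 xor d9) xor 74 = dc xor 74 = a8
byte 7: (35 xor f2) xor 68 = c7 xor 68 = af
byte 8: (8e xor fd) xor 65 = 73 xor 65 = 16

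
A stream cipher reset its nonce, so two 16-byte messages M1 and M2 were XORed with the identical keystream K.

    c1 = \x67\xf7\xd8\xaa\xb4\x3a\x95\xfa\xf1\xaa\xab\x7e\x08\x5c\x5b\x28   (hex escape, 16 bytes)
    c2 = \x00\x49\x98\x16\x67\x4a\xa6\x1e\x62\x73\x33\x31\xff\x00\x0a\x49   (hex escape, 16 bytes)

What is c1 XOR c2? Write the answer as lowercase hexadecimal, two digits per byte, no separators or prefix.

67be40bcd37033e493d9984ff75c5161

c1 ⊕ c2 = (M1 ⊕ K) ⊕ (M2 ⊕ K) = M1 ⊕ M2 — the shared key cancels under XOR.
byte 0: 01100111 ⊕ 00000000 = 01100111
byte 1: 11110111 ⊕ 01001001 = 10111110
byte 2: 11011000 ⊕ 10011000 = 01000000
byte 3: 10101010 ⊕ 00010110 = 10111100
byte 4: 10110100 ⊕ 01100111 = 11010011
byte 5: 00111010 ⊕ 01001010 = 01110000
byte 6: 10010101 ⊕ 10100110 = 00110011
byte 7: 11111010 ⊕ 00011110 = 11100100
byte 8: 11110001 ⊕ 01100010 = 10010011
byte 9: 10101010 ⊕ 01110011 = 11011001
byte 10: 10101011 ⊕ 00110011 = 10011000
byte 11: 01111110 ⊕ 00110001 = 01001111
byte 12: 00001000 ⊕ 11111111 = 11110111
byte 13: 01011100 ⊕ 00000000 = 01011100
byte 14: 01011011 ⊕ 00001010 = 01010001
byte 15: 00101000 ⊕ 01001001 = 01100001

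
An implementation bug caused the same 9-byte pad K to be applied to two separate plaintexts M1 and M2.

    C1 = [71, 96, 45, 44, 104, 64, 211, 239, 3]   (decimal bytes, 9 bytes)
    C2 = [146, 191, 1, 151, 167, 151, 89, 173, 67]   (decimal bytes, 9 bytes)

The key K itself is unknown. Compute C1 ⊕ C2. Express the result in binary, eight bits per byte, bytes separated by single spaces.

C1 ⊕ C2 = (M1 ⊕ K) ⊕ (M2 ⊕ K) = M1 ⊕ M2 — the shared key cancels under XOR.
byte 0: 47 xor 92 = d5
byte 1: 60 xor bf = df
byte 2: 2d xor 01 = 2c
byte 3: 2c xor 97 = bb
byte 4: 68 xor a7 = cf
byte 5: 40 xor 97 = d7
byte 6: d3 xor 59 = 8a
byte 7: ef xor ad = 42
byte 8: 03 xor 43 = 40

11010101 11011111 00101100 10111011 11001111 11010111 10001010 01000010 01000000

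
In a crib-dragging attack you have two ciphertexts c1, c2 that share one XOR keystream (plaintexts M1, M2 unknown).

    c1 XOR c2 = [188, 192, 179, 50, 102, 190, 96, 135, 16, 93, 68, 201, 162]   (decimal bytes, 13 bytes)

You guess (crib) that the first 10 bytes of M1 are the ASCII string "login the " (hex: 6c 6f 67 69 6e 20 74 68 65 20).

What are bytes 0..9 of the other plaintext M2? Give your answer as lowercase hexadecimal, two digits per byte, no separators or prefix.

d0afd45b089e14ef757d

Since c1 ⊕ c2 = M1 ⊕ M2, XORing with the guessed M1 bytes yields the corresponding M2 bytes: M2 = (c1 ⊕ c2) ⊕ M1.
188 xor 108 = 208
192 xor 111 = 175
179 xor 103 = 212
 50 xor 105 =  91
102 xor 110 =   8
190 xor  32 = 158
 96 xor 116 =  20
135 xor 104 = 239
 16 xor 101 = 117
 93 xor  32 = 125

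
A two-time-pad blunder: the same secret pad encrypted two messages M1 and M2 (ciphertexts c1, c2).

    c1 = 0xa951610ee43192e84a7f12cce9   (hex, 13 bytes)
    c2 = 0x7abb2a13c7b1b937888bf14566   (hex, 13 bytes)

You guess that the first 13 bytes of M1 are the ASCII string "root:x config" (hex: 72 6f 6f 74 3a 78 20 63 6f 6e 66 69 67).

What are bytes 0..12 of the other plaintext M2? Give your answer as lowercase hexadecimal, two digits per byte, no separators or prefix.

a185246919f80bbcad9a85e0e8

First, c1 ⊕ c2 = (M1 ⊕ K) ⊕ (M2 ⊕ K) = M1 ⊕ M2, so the key drops out. Then M2 = (M1 ⊕ M2) ⊕ M1 over the first 13 bytes.
byte 0: (a9 XOR 7a) XOR 72 = d3 XOR 72 = a1
byte 1: (51 XOR bb) XOR 6f = ea XOR 6f = 85
byte 2: (61 XOR 2a) XOR 6f = 4b XOR 6f = 24
byte 3: (0e XOR 13) XOR 74 = 1d XOR 74 = 69
byte 4: (e4 XOR c7) XOR 3a = 23 XOR 3a = 19
byte 5: (31 XOR b1) XOR 78 = 80 XOR 78 = f8
byte 6: (92 XOR b9) XOR 20 = 2b XOR 20 = 0b
byte 7: (e8 XOR 37) XOR 63 = df XOR 63 = bc
byte 8: (4a XOR 88) XOR 6f = c2 XOR 6f = ad
byte 9: (7f XOR 8b) XOR 6e = f4 XOR 6e = 9a
byte 10: (12 XOR f1) XOR 66 = e3 XOR 66 = 85
byte 11: (cc XOR 45) XOR 69 = 89 XOR 69 = e0
byte 12: (e9 XOR 66) XOR 67 = 8f XOR 67 = e8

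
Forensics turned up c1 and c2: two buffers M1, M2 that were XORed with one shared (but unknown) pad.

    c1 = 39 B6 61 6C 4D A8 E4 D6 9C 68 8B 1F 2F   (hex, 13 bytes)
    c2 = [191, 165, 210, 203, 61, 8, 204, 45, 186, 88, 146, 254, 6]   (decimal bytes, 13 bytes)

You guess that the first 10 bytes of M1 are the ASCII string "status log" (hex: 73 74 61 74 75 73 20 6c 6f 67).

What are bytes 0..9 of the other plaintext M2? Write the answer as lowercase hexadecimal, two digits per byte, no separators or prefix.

First, c1 ⊕ c2 = (M1 ⊕ K) ⊕ (M2 ⊕ K) = M1 ⊕ M2, so the key drops out. Then M2 = (M1 ⊕ M2) ⊕ M1 over the first 10 bytes.
byte 0: (39 XOR bf) XOR 73 = 86 XOR 73 = f5
byte 1: (b6 XOR a5) XOR 74 = 13 XOR 74 = 67
byte 2: (61 XOR d2) XOR 61 = b3 XOR 61 = d2
byte 3: (6c XOR cb) XOR 74 = a7 XOR 74 = d3
byte 4: (4d XOR 3d) XOR 75 = 70 XOR 75 = 05
byte 5: (a8 XOR 08) XOR 73 = a0 XOR 73 = d3
byte 6: (e4 XOR cc) XOR 20 = 28 XOR 20 = 08
byte 7: (d6 XOR 2d) XOR 6c = fb XOR 6c = 97
byte 8: (9c XOR ba) XOR 6f = 26 XOR 6f = 49
byte 9: (68 XOR 58) XOR 67 = 30 XOR 67 = 57

f567d2d305d308974957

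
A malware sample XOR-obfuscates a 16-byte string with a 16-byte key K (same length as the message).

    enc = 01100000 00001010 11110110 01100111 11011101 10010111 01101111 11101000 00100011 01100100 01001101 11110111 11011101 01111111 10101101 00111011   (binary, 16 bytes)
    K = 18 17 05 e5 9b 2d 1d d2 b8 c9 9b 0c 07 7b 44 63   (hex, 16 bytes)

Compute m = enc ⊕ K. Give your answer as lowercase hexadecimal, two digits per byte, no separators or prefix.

781df38246ba723a9badd6fbda04e958

60 ⊕ 18 = 78
0a ⊕ 17 = 1d
f6 ⊕ 05 = f3
67 ⊕ e5 = 82
dd ⊕ 9b = 46
97 ⊕ 2d = ba
6f ⊕ 1d = 72
e8 ⊕ d2 = 3a
23 ⊕ b8 = 9b
64 ⊕ c9 = ad
4d ⊕ 9b = d6
f7 ⊕ 0c = fb
dd ⊕ 07 = da
7f ⊕ 7b = 04
ad ⊕ 44 = e9
3b ⊕ 63 = 58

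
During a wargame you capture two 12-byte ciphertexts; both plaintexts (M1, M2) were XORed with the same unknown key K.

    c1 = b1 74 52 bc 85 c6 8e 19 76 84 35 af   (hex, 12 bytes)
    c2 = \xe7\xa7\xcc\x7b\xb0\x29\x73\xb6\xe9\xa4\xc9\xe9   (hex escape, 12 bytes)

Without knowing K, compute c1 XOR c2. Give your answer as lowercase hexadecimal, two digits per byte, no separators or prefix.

56d39ec735effdaf9f20fc46

c1 ⊕ c2 = (M1 ⊕ K) ⊕ (M2 ⊕ K) = M1 ⊕ M2 — the shared key cancels under XOR.
b1 XOR e7 = 56
74 XOR a7 = d3
52 XOR cc = 9e
bc XOR 7b = c7
85 XOR b0 = 35
c6 XOR 29 = ef
8e XOR 73 = fd
19 XOR b6 = af
76 XOR e9 = 9f
84 XOR a4 = 20
35 XOR c9 = fc
af XOR e9 = 46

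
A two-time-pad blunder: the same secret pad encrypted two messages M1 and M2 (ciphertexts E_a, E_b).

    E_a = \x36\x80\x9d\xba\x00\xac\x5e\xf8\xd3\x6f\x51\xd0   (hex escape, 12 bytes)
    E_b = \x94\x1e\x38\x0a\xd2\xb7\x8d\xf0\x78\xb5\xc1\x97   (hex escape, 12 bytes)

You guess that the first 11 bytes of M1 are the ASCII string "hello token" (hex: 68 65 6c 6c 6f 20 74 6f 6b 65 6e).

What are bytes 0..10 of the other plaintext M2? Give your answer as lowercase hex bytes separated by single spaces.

First, E_a ⊕ E_b = (M1 ⊕ K) ⊕ (M2 ⊕ K) = M1 ⊕ M2, so the key drops out. Then M2 = (M1 ⊕ M2) ⊕ M1 over the first 11 bytes.
byte 0: (36 ⊕ 94) ⊕ 68 = a2 ⊕ 68 = ca
byte 1: (80 ⊕ 1e) ⊕ 65 = 9e ⊕ 65 = fb
byte 2: (9d ⊕ 38) ⊕ 6c = a5 ⊕ 6c = c9
byte 3: (ba ⊕ 0a) ⊕ 6c = b0 ⊕ 6c = dc
byte 4: (00 ⊕ d2) ⊕ 6f = d2 ⊕ 6f = bd
byte 5: (ac ⊕ b7) ⊕ 20 = 1b ⊕ 20 = 3b
byte 6: (5e ⊕ 8d) ⊕ 74 = d3 ⊕ 74 = a7
byte 7: (f8 ⊕ f0) ⊕ 6f = 08 ⊕ 6f = 67
byte 8: (d3 ⊕ 78) ⊕ 6b = ab ⊕ 6b = c0
byte 9: (6f ⊕ b5) ⊕ 65 = da ⊕ 65 = bf
byte 10: (51 ⊕ c1) ⊕ 6e = 90 ⊕ 6e = fe

ca fb c9 dc bd 3b a7 67 c0 bf fe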